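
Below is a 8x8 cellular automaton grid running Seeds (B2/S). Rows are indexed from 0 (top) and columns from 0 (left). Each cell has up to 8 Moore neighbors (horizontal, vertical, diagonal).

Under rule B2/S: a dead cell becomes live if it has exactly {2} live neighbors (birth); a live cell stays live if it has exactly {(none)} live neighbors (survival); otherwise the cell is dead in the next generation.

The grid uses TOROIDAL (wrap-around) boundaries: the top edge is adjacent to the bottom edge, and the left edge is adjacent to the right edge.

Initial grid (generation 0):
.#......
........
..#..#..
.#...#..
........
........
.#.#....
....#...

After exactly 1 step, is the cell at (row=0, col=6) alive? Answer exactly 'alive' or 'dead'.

Answer: dead

Derivation:
Simulating step by step:
Generation 0 (given above): 8 live cells
Generation 1: 14 live cells
........
.##.....
.#..#.#.
..#.#.#.
........
..#.....
..#.#...
##.#....

Cell (0,6) at generation 1: 0 -> dead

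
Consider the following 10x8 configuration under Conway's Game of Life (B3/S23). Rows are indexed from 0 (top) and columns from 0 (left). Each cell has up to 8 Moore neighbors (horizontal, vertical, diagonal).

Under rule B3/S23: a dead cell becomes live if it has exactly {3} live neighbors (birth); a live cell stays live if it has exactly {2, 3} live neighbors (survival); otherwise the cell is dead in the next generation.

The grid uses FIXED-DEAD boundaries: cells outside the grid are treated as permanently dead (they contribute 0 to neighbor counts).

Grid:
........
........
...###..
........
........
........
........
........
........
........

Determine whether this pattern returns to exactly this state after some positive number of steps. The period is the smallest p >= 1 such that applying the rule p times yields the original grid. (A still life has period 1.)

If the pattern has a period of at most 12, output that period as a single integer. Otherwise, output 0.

Answer: 2

Derivation:
Simulating and comparing each generation to the original:
Gen 0 (original, given above): 3 live cells
Gen 1: 3 live cells, differs from original
Gen 2: 3 live cells, MATCHES original -> period = 2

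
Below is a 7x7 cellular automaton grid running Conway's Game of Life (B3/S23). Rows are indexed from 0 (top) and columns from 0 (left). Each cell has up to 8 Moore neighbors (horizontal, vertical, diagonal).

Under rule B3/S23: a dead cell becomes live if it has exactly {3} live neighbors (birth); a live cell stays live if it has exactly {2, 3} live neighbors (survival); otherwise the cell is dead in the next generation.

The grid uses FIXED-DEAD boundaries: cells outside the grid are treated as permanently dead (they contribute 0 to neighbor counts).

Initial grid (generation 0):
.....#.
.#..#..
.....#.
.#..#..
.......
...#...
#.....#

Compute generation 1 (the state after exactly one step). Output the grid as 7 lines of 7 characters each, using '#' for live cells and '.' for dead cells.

Simulating step by step:
Generation 0 (given above): 9 live cells
Generation 1: 4 live cells
(generation 1 grid is the final answer)

Answer: .......
....##.
....##.
.......
.......
.......
.......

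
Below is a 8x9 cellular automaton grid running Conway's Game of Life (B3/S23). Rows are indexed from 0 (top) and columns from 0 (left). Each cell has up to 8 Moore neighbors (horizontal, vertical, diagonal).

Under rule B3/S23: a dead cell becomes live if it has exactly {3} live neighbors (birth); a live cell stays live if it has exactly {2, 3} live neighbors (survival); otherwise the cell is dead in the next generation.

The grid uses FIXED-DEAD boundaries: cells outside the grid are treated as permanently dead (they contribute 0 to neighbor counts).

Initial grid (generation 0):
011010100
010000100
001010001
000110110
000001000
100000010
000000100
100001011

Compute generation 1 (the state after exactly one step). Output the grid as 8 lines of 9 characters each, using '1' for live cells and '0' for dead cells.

Answer: 011001000
010000010
001010100
000110110
000011010
000000100
000000101
000000110

Derivation:
Simulating step by step:
Generation 0 (given above): 21 live cells
Generation 1: 20 live cells
(generation 1 grid is the final answer)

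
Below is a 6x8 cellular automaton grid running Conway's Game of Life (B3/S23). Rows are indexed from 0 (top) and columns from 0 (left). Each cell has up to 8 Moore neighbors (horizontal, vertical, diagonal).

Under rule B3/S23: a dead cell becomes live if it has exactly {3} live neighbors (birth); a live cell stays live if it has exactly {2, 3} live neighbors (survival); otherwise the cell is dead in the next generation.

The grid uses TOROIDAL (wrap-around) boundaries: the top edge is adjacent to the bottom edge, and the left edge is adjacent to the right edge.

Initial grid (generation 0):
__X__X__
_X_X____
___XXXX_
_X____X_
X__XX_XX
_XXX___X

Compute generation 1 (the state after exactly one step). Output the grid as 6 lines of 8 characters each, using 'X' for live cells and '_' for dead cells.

Answer: X___X___
___X__X_
___XXXX_
X_X_____
___XXXX_
_X___X_X

Derivation:
Simulating step by step:
Generation 0 (given above): 19 live cells
Generation 1: 17 live cells
(generation 1 grid is the final answer)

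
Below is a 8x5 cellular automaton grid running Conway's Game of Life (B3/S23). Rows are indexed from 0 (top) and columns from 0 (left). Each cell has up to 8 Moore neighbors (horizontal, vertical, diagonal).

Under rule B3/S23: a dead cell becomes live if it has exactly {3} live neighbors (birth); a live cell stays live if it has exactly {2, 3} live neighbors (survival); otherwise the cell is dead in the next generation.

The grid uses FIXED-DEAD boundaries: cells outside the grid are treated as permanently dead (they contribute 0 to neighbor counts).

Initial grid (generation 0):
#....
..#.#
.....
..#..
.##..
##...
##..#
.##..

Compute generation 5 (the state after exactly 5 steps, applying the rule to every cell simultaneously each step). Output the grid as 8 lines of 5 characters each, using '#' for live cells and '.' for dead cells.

Answer: .....
..#..
.###.
##.##
.###.
..#..
.....
.....

Derivation:
Simulating step by step:
Generation 0 (given above): 13 live cells
Generation 1: 8 live cells
.....
.....
...#.
.##..
#.#..
.....
.....
###..
Generation 2: 7 live cells
.....
.....
..#..
.###.
..#..
.....
.#...
.#...
Generation 3: 8 live cells
.....
.....
.###.
.#.#.
.###.
.....
.....
.....
Generation 4: 8 live cells
.....
..#..
.#.#.
#...#
.#.#.
..#..
.....
.....
Generation 5: 12 live cells
(generation 5 grid is the final answer)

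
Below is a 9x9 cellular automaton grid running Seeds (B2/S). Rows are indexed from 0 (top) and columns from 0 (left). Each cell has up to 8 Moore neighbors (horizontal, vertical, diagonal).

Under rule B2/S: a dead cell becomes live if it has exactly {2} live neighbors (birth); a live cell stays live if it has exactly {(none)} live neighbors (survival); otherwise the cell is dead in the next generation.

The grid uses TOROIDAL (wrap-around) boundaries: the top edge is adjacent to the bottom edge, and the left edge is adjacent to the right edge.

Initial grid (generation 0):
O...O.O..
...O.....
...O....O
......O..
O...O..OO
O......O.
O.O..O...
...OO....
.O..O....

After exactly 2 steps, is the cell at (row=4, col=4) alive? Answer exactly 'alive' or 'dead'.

Answer: dead

Derivation:
Simulating step by step:
Generation 0 (given above): 20 live cells
Generation 1: 22 live cells
.OO......
O.O..O.OO
..O.O..O.
...OOO...
.O...O...
...OOO...
......O..
O........
O.O......
Generation 2: 10 live cells
......OO.
....O....
O........
.O.......
.........
..O......
...O.....
........O
...O....O

Cell (4,4) at generation 2: 0 -> dead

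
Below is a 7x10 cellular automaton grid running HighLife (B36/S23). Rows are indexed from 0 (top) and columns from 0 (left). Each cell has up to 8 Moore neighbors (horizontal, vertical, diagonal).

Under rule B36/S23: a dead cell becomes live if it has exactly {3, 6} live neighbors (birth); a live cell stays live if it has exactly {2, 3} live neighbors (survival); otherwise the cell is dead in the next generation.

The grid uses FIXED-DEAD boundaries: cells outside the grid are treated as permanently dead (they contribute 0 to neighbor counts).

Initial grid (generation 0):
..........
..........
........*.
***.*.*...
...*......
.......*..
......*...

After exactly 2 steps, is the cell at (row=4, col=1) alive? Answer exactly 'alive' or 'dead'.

Answer: alive

Derivation:
Simulating step by step:
Generation 0 (given above): 9 live cells
Generation 1: 7 live cells
..........
..........
.*........
.***......
.***......
..........
..........
Generation 2: 6 live cells
..........
..........
.*........
*..*......
.*.*......
..*.......
..........

Cell (4,1) at generation 2: 1 -> alive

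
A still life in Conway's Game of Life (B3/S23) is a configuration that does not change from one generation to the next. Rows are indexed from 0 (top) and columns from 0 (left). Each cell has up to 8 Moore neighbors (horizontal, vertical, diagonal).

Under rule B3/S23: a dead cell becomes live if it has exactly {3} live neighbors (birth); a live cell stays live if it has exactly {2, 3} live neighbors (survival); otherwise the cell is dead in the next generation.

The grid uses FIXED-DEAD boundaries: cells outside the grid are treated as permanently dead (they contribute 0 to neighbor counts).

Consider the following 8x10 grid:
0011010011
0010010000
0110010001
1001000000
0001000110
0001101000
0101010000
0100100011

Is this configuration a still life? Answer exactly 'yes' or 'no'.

Answer: no

Derivation:
Compute generation 1 and compare to generation 0 (given above):
Generation 1:
0011100000
0000011011
0111100000
0101100010
0011000100
0001011100
0001010000
0010100000
Cell (0,4) differs: gen0=0 vs gen1=1 -> NOT a still life.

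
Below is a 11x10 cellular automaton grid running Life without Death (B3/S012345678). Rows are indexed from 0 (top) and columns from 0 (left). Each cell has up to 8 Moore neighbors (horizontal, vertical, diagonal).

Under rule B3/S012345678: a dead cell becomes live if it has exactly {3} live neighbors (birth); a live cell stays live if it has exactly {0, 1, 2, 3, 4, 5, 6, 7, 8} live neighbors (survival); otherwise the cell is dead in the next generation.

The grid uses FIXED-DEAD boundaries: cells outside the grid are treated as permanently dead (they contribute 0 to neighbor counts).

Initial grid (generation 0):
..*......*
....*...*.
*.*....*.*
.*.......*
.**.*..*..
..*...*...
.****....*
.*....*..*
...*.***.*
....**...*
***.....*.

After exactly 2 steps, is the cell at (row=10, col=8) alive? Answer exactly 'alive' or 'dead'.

Answer: alive

Derivation:
Simulating step by step:
Generation 0 (given above): 36 live cells
Generation 1: 51 live cells
..*......*
.*.**...**
***....*.*
**.*.....*
.****..*..
..*.***...
.*****...*
.*....**.*
...*.***.*
.*****.*.*
***.....*.
Generation 2: 63 live cells
..**....**
**.**...**
***.*..*.*
**.**....*
*****.**..
..*.***...
.*****.***
.*....**.*
.*.*.***.*
******.*.*
***.*...*.

Cell (10,8) at generation 2: 1 -> alive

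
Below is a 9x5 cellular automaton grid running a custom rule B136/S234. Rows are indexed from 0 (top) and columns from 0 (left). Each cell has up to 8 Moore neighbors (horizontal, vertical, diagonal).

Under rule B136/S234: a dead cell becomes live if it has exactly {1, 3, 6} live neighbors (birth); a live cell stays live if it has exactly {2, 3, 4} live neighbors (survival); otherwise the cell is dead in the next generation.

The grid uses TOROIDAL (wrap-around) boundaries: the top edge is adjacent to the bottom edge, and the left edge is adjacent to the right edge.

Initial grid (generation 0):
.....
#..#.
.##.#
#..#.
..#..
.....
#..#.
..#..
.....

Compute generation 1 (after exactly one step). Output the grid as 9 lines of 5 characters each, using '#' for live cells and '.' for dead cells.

Answer: ####.
#####
.##.#
#..##
#....
#....
.....
#....
.###.

Derivation:
Simulating step by step:
Generation 0 (given above): 11 live cells
Generation 1: 21 live cells
(generation 1 grid is the final answer)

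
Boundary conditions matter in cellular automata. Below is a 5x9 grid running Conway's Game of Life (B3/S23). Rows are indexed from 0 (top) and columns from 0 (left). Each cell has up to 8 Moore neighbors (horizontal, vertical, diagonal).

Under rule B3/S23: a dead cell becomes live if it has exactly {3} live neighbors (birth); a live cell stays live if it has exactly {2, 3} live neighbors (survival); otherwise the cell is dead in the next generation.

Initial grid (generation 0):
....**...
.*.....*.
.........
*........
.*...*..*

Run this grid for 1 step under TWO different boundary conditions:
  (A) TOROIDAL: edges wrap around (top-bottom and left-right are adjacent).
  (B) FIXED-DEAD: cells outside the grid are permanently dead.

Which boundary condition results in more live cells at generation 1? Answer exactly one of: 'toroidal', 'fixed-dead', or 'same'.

Answer: toroidal

Derivation:
Under TOROIDAL boundary, generation 1:
*...***..
.........
.........
*........
*...**...
Population = 8

Under FIXED-DEAD boundary, generation 1:
.........
.........
.........
.........
.........
Population = 0

Comparison: toroidal=8, fixed-dead=0 -> toroidal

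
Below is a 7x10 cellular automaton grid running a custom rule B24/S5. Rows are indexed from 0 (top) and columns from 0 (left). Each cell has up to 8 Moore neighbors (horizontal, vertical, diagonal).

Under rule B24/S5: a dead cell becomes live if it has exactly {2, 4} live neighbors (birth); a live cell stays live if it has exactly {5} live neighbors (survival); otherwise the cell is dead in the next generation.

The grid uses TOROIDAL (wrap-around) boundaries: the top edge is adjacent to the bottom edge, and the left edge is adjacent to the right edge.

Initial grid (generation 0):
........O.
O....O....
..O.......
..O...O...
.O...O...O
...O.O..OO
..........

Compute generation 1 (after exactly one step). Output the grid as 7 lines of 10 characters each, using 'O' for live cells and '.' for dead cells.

Simulating step by step:
Generation 0 (given above): 13 live cells
Generation 1: 15 live cells
(generation 1 grid is the final answer)

Answer: .........O
.O.......O
...O.OO...
O..O.O....
...O...O..
..O...O...
....O..O..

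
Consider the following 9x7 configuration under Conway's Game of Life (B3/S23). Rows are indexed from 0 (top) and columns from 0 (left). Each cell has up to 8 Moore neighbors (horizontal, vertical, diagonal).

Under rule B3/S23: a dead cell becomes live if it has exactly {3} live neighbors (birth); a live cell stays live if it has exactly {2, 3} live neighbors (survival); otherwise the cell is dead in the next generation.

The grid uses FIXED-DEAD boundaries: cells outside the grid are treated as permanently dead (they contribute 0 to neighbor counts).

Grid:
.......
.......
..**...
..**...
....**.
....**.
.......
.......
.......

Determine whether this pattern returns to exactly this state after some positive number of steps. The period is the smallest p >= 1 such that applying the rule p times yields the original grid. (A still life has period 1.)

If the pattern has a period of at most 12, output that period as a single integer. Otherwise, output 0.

Answer: 2

Derivation:
Simulating and comparing each generation to the original:
Gen 0 (original, given above): 8 live cells
Gen 1: 6 live cells, differs from original
Gen 2: 8 live cells, MATCHES original -> period = 2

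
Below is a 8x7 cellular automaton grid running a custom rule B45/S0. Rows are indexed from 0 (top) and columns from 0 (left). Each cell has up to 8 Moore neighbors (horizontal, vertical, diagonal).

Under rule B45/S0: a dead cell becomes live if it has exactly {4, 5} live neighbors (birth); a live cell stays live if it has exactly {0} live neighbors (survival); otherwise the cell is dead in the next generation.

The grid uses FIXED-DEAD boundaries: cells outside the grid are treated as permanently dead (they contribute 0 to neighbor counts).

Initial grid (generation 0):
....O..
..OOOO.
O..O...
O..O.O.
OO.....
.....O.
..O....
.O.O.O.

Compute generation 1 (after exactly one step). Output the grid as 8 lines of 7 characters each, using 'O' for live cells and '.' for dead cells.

Answer: ...O...
.......
..O....
.O...O.
.......
.....O.
.......
.....O.

Derivation:
Simulating step by step:
Generation 0 (given above): 17 live cells
Generation 1: 6 live cells
(generation 1 grid is the final answer)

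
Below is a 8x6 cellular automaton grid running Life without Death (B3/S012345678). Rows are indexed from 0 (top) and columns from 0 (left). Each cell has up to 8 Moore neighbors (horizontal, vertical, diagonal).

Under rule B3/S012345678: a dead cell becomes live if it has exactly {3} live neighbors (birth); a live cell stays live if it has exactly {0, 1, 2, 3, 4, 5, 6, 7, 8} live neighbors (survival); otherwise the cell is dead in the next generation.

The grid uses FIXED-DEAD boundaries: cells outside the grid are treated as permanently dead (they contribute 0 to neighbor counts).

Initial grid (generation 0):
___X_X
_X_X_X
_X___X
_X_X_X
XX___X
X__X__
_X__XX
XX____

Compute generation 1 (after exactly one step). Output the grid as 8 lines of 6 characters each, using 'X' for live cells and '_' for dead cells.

Answer: __XX_X
_X_X_X
XX___X
_X_X_X
XX___X
X_XX_X
_XX_XX
XX____

Derivation:
Simulating step by step:
Generation 0 (given above): 20 live cells
Generation 1: 25 live cells
(generation 1 grid is the final answer)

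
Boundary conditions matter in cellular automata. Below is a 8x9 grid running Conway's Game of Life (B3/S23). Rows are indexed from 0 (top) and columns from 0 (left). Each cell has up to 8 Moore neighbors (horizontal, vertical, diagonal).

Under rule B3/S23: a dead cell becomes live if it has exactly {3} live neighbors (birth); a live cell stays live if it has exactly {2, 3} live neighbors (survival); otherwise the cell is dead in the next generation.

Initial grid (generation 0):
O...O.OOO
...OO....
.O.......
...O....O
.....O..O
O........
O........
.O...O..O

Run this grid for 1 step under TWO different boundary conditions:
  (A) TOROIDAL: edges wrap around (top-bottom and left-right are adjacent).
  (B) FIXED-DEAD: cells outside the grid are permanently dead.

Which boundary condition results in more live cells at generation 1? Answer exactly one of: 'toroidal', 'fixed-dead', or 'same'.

Under TOROIDAL boundary, generation 1:
O..OO.OOO
O..OOO.OO
..OOO....
O........
O.......O
O.......O
OO......O
.O...OO..
Population = 26

Under FIXED-DEAD boundary, generation 1:
...OOO.O.
...OOO.O.
..OOO....
.........
.........
.........
OO.......
.........
Population = 13

Comparison: toroidal=26, fixed-dead=13 -> toroidal

Answer: toroidal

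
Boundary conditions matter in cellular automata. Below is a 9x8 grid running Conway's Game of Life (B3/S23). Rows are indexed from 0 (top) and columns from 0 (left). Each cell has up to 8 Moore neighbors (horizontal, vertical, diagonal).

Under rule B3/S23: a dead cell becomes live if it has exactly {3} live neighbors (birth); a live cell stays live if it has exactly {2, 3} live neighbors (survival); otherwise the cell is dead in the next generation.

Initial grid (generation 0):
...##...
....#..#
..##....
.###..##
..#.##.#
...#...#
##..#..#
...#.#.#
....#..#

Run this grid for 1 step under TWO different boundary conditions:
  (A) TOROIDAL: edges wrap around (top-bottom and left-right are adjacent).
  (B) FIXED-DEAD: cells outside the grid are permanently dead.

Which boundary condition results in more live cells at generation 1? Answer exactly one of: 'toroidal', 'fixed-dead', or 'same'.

Answer: toroidal

Derivation:
Under TOROIDAL boundary, generation 1:
...###..
..#.#...
##..#.##
##...###
.#..##.#
.###.#.#
..###..#
...#.#.#
.....##.
Population = 33

Under FIXED-DEAD boundary, generation 1:
...##...
..#.#...
.#..#.##
.#...###
.#..##.#
.###.#.#
..###..#
...#.#.#
....#.#.
Population = 30

Comparison: toroidal=33, fixed-dead=30 -> toroidal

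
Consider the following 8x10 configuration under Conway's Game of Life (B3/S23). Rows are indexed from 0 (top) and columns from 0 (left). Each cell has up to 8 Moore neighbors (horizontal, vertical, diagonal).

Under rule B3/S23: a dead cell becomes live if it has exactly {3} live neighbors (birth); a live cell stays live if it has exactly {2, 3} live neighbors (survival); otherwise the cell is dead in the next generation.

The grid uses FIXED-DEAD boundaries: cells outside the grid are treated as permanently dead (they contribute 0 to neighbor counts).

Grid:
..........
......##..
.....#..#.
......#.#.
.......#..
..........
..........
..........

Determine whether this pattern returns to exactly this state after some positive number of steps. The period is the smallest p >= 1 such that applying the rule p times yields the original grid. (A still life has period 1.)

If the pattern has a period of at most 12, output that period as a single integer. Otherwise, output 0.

Answer: 1

Derivation:
Simulating and comparing each generation to the original:
Gen 0 (original, given above): 7 live cells
Gen 1: 7 live cells, MATCHES original -> period = 1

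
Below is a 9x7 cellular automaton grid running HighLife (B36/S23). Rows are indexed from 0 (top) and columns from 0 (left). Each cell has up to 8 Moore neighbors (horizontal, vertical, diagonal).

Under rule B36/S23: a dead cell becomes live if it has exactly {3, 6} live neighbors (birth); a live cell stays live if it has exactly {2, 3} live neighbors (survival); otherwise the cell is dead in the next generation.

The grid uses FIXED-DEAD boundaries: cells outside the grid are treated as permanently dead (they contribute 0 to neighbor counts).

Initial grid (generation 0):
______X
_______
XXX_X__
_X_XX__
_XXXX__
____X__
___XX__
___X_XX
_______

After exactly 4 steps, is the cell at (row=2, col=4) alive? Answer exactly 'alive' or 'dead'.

Simulating step by step:
Generation 0 (given above): 18 live cells
Generation 1: 13 live cells
_______
_X_____
XXX_X__
_____X_
_X___X_
___X_X_
___X___
___X_X_
_______
Generation 2: 16 live cells
_______
XXX____
XXX____
X_X_XX_
_____XX
__X____
__XX___
____X__
_______
Generation 3: 19 live cells
_X_____
X_X____
_______
X_XXXXX
_X_XXXX
__XX___
__XX___
___X___
_______
Generation 4: 16 live cells
_X_____
_X_____
__X_XX_
_XX___X
_XX___X
_X___X_
____X__
__XX___
_______

Cell (2,4) at generation 4: 1 -> alive

Answer: alive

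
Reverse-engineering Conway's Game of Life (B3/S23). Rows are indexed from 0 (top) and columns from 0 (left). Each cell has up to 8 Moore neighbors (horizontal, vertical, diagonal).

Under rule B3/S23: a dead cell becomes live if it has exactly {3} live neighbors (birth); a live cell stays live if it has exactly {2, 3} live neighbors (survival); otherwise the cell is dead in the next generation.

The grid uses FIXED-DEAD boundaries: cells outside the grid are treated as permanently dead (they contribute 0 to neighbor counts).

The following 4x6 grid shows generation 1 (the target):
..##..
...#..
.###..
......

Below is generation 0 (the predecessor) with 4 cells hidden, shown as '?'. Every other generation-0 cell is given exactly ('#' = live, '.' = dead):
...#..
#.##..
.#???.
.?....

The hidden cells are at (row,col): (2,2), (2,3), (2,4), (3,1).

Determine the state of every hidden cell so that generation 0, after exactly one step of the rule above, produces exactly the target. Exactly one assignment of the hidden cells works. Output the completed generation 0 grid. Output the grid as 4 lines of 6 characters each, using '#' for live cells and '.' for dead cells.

Answer: ...#..
#.##..
.##...
......

Derivation:
Hidden generation-0 cells (in order): (2,2), (2,3), (2,4), (3,1).
A hidden cell only influences target cells in its own 3x3 neighborhood. Try each of the 2^4 = 16 assignments, step the completed generation 0 forward once under B3/S23, and compare with the target:
  (2,2)=. (2,3)=. (2,4)=. (3,1)=. -> step gives (1,1)='#' but target has '.' -> reject
  (2,2)=. (2,3)=. (2,4)=. (3,1)=# -> step gives (1,1)='#' but target has '.' -> reject
  (2,2)=. (2,3)=. (2,4)=# (3,1)=. -> step gives (1,1)='#' but target has '.' -> reject
  (2,2)=. (2,3)=. (2,4)=# (3,1)=# -> step gives (1,1)='#' but target has '.' -> reject
  (2,2)=. (2,3)=# (2,4)=. (3,1)=. -> step gives (1,1)='#' but target has '.' -> reject
  (2,2)=. (2,3)=# (2,4)=. (3,1)=# -> step gives (1,1)='#' but target has '.' -> reject
  (2,2)=. (2,3)=# (2,4)=# (3,1)=. -> step gives (1,1)='#' but target has '.' -> reject
  (2,2)=. (2,3)=# (2,4)=# (3,1)=# -> step gives (1,1)='#' but target has '.' -> reject
  (2,2)=# (2,3)=. (2,4)=. (3,1)=. -> step reproduces the target at every cell -> ACCEPT
  (2,2)=# (2,3)=. (2,4)=. (3,1)=# -> step gives (2,0)='#' but target has '.' -> reject
  (2,2)=# (2,3)=. (2,4)=# (3,1)=. -> step gives (1,3)='.' but target has '#' -> reject
  (2,2)=# (2,3)=. (2,4)=# (3,1)=# -> step gives (1,3)='.' but target has '#' -> reject
  (2,2)=# (2,3)=# (2,4)=. (3,1)=. -> step gives (1,3)='.' but target has '#' -> reject
  (2,2)=# (2,3)=# (2,4)=. (3,1)=# -> step gives (1,3)='.' but target has '#' -> reject
  (2,2)=# (2,3)=# (2,4)=# (3,1)=. -> step gives (1,3)='.' but target has '#' -> reject
  (2,2)=# (2,3)=# (2,4)=# (3,1)=# -> step gives (1,3)='.' but target has '#' -> reject
Unique solution: (2,2)=live, (2,3)=dead, (2,4)=dead, (3,1)=dead.
Check: live-neighbor counts of every cell in the completed generation 0:
123220
144320
233310
122100
Applying B3/S23 to generation 0 with these counts gives:
..##..
...#..
.###..
......
which matches the target exactly.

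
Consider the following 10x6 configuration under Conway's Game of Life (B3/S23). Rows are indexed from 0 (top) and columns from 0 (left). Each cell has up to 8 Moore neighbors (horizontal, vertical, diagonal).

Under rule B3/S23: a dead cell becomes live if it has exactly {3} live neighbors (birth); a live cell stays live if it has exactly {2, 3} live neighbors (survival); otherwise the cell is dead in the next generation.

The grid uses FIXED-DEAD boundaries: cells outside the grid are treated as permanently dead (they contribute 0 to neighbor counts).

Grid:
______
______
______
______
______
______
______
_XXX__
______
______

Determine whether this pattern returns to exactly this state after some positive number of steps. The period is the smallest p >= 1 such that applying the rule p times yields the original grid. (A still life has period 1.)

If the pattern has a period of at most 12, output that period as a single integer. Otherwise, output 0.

Simulating and comparing each generation to the original:
Gen 0 (original, given above): 3 live cells
Gen 1: 3 live cells, differs from original
Gen 2: 3 live cells, MATCHES original -> period = 2

Answer: 2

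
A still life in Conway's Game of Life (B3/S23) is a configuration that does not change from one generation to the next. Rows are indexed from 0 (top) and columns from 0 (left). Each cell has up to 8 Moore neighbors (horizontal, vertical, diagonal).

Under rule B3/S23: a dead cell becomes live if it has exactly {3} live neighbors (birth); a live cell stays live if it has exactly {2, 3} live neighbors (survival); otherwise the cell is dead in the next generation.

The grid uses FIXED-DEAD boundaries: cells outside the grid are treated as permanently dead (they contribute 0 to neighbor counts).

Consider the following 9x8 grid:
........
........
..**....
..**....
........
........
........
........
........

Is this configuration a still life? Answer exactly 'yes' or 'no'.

Compute generation 1 and compare to generation 0 (given above):
Generation 1:
........
........
..**....
..**....
........
........
........
........
........
The grids are IDENTICAL -> still life.

Answer: yes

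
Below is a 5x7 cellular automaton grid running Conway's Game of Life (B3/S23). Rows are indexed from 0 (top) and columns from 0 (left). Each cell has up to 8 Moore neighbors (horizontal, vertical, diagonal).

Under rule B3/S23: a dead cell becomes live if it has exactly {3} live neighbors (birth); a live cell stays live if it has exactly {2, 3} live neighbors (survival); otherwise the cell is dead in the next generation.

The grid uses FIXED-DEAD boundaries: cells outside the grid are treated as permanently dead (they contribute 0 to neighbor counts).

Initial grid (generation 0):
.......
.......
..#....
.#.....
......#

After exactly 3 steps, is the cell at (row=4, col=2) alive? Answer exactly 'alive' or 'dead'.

Simulating step by step:
Generation 0 (given above): 3 live cells
Generation 1: 0 live cells
.......
.......
.......
.......
.......
Generation 2: 0 live cells
.......
.......
.......
.......
.......
Generation 3: 0 live cells
.......
.......
.......
.......
.......

Cell (4,2) at generation 3: 0 -> dead

Answer: dead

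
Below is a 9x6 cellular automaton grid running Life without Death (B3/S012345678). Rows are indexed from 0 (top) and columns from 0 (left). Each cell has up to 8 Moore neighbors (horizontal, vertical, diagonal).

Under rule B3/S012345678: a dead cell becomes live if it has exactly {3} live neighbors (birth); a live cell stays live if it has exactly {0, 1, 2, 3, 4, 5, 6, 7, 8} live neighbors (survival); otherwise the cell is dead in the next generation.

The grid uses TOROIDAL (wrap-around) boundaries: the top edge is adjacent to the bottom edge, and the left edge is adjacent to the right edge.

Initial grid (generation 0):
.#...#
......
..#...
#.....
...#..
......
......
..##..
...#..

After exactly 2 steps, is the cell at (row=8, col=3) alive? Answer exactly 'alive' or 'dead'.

Answer: alive

Derivation:
Simulating step by step:
Generation 0 (given above): 8 live cells
Generation 1: 9 live cells
.#...#
......
..#...
#.....
...#..
......
......
..##..
...##.
Generation 2: 11 live cells
.#..##
......
..#...
#.....
...#..
......
......
..###.
...##.

Cell (8,3) at generation 2: 1 -> alive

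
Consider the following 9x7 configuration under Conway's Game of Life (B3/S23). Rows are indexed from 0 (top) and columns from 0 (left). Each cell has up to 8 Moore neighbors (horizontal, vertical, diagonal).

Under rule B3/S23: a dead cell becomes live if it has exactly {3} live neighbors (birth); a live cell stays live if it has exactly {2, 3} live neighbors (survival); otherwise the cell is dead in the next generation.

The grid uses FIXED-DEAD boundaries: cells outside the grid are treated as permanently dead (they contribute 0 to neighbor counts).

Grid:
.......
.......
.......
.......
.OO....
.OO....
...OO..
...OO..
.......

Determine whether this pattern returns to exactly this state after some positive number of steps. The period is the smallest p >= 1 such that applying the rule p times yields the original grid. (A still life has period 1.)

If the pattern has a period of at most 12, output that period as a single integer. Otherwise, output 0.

Simulating and comparing each generation to the original:
Gen 0 (original, given above): 8 live cells
Gen 1: 6 live cells, differs from original
Gen 2: 8 live cells, MATCHES original -> period = 2

Answer: 2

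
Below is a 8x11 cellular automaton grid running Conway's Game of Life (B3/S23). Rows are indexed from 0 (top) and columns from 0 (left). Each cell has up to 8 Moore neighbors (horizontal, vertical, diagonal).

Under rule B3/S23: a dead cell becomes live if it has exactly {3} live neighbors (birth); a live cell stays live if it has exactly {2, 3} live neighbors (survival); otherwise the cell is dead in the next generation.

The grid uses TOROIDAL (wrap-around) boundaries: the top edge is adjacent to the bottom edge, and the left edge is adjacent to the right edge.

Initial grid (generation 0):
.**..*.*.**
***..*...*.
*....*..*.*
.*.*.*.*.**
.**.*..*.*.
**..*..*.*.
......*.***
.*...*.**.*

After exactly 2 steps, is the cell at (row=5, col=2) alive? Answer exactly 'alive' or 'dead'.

Simulating step by step:
Generation 0 (given above): 40 live cells
Generation 1: 29 live cells
....**.*...
..*.**.....
.....*..*..
.*.*.*.*...
....**.*.*.
****.***...
.*...**....
.**..*.....
Generation 2: 20 live cells
.**........
...*.......
..**.*.....
.....*.*...
*......*...
****...**..
...*...*...
.**........

Cell (5,2) at generation 2: 1 -> alive

Answer: alive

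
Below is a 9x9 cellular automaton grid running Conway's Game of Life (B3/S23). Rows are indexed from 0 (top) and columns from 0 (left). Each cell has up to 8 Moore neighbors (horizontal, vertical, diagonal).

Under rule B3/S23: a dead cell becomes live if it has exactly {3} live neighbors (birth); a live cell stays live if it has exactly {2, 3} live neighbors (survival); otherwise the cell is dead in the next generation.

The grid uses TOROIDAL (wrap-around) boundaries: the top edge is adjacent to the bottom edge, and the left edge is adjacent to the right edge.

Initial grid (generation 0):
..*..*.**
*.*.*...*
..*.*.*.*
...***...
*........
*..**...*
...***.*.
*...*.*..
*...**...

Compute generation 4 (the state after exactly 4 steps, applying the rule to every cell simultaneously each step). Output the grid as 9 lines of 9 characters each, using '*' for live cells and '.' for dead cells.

Answer: *.**.***.
*.**....*
..**.....
........*
.**....**
..*....*.
..*....*.
......**.
.....****

Derivation:
Simulating step by step:
Generation 0 (given above): 30 live cells
Generation 1: 32 live cells
.....***.
*.*.*.*..
***....**
...***...
*....*..*
*..*.*..*
*.....**.
......*.*
**.**..*.
Generation 2: 33 live cells
*.*....*.
*.**.....
*.*...***
..******.
*..*.**.*
.*..**...
*....**..
.*...**..
*...*....
Generation 3: 24 live cells
*.*......
*.**..*..
*........
..*......
**......*
.*.....**
**.......
**..*.*..
*....**.*
Generation 4: 27 live cells
(generation 4 grid is the final answer)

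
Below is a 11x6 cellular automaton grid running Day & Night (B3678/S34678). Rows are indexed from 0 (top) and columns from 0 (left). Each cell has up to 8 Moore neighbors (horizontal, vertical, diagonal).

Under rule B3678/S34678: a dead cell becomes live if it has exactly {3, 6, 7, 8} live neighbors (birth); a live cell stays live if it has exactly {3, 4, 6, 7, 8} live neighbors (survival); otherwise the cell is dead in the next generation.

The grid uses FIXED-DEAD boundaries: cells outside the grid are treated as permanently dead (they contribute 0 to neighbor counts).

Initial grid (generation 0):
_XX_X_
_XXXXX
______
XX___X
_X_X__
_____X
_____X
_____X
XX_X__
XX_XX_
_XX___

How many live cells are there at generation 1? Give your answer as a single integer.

Answer: 27

Derivation:
Simulating step by step:
Generation 0 (given above): 25 live cells
Generation 1: 27 live cells
_XX_XX
_XXXX_
X__X_X
__X___
X_X_X_
____X_
____X_
____X_
XX____
X_XX__
XXXX__
Population at generation 1: 27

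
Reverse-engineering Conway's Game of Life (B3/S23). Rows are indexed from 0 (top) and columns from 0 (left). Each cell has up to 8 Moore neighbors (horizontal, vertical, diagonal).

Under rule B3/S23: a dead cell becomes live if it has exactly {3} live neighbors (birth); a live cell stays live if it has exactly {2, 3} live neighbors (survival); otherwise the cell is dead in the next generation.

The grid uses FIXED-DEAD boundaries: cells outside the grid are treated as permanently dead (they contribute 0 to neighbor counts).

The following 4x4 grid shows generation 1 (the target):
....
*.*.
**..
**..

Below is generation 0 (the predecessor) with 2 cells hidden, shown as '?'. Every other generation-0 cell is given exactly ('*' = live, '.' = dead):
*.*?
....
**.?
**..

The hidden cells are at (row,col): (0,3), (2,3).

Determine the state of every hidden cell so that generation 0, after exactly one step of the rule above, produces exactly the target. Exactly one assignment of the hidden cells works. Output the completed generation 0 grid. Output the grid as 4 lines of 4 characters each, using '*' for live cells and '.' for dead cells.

Hidden generation-0 cells (in order): (0,3), (2,3).
A hidden cell only influences target cells in its own 3x3 neighborhood. Try each of the 2^2 = 4 assignments, step the completed generation 0 forward once under B3/S23, and compare with the target:
  (0,3)=. (2,3)=. -> step gives (1,2)='.' but target has '*' -> reject
  (0,3)=. (2,3)=* -> step gives (2,2)='*' but target has '.' -> reject
  (0,3)=* (2,3)=. -> step reproduces the target at every cell -> ACCEPT
  (0,3)=* (2,3)=* -> step gives (1,2)='.' but target has '*' -> reject
Unique solution: (0,3)=live, (2,3)=dead.
Check: live-neighbor counts of every cell in the completed generation 0:
0211
3432
3320
3320
Applying B3/S23 to generation 0 with these counts gives:
....
*.*.
**..
**..
which matches the target exactly.

Answer: *.**
....
**..
**..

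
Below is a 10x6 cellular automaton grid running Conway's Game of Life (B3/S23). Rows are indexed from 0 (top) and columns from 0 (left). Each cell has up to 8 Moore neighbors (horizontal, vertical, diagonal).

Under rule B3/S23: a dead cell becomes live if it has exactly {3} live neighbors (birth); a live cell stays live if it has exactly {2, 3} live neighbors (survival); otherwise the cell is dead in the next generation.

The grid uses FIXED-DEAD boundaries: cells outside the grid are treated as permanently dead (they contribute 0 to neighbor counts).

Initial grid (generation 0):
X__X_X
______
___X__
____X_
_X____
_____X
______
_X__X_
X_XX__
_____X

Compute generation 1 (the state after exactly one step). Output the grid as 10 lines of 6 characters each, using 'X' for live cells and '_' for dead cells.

Simulating step by step:
Generation 0 (given above): 13 live cells
Generation 1: 8 live cells
(generation 1 grid is the final answer)

Answer: ______
____X_
______
______
______
______
______
_XXX__
_XXXX_
______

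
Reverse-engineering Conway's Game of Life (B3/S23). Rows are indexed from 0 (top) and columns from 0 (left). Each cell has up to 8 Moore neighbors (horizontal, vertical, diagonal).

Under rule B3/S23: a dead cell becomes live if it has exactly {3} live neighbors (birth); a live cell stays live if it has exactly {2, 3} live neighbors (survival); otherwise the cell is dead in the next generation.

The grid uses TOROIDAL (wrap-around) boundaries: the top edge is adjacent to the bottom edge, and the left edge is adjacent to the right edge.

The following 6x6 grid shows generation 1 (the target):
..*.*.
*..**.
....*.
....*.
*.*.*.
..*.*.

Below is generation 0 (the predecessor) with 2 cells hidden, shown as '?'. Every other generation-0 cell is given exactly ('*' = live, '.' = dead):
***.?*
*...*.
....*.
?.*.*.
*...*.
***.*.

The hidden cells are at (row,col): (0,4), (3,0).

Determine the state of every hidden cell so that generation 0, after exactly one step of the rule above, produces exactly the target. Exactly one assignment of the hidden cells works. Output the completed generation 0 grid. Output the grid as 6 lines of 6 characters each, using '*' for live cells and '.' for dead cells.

Answer: ***..*
*...*.
....*.
..*.*.
*...*.
***.*.

Derivation:
Hidden generation-0 cells (in order): (0,4), (3,0).
A hidden cell only influences target cells in its own 3x3 neighborhood. Try each of the 2^2 = 4 assignments, step the completed generation 0 forward once under B3/S23, and compare with the target:
  (0,4)=. (3,0)=. -> step reproduces the target at every cell -> ACCEPT
  (0,4)=. (3,0)=* -> step gives (2,1)='*' but target has '.' -> reject
  (0,4)=* (3,0)=. -> step gives (1,3)='.' but target has '*' -> reject
  (0,4)=* (3,0)=* -> step gives (1,3)='.' but target has '*' -> reject
Unique solution: (0,4)=dead, (3,0)=dead.
Check: live-neighbor counts of every cell in the completed generation 0:
563435
342325
121424
120424
253525
563426
Applying B3/S23 to generation 0 with these counts gives:
..*.*.
*..**.
....*.
....*.
*.*.*.
..*.*.
which matches the target exactly.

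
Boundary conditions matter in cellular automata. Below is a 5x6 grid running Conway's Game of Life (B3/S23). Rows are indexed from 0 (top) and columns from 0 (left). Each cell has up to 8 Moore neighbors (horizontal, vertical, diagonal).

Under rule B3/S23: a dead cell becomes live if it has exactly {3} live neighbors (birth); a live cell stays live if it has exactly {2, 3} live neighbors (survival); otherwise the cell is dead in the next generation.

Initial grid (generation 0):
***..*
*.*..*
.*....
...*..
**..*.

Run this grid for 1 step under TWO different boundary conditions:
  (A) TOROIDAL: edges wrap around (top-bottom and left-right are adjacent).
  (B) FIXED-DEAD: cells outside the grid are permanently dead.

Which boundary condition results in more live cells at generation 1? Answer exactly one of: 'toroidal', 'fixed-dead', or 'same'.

Answer: toroidal

Derivation:
Under TOROIDAL boundary, generation 1:
..***.
..*..*
***...
***...
...**.
Population = 13

Under FIXED-DEAD boundary, generation 1:
*.*...
*.*...
.**...
***...
......
Population = 9

Comparison: toroidal=13, fixed-dead=9 -> toroidal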